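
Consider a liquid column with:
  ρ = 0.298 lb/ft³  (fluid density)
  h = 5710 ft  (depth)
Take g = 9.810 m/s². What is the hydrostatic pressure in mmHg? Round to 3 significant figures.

611 mmHg

P is given directly by: P = ρgh.
ρ = 0.298 lb/ft³ = 4.774 kg/m³; h = 5710 ft = 1740 m; g = 9.810 m/s².
P = 81500 Pa  (the unit combination reduces to kg/(m·s²) = Pa)
81500 Pa × (1 mmHg / 133.3 Pa) = 611.3 mmHg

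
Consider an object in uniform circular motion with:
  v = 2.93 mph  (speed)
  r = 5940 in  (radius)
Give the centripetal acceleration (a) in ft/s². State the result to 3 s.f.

Directly: a = v²/r.
v = 2.93 mph = 1.310 m/s; r = 5940 in = 150.9 m.
a = 0.01137 m/s²
0.01137 m/s² × (1 ft/s² / 0.3048 m/s²) = 0.03731 ft/s²

0.0373 ft/s²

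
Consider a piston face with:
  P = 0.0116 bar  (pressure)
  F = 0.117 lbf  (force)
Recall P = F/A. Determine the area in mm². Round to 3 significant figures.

449 mm²

Rearranging: A = F/P.
P = 0.0116 bar = 1160 Pa; F = 0.117 lbf = 0.5204 N.
A = 4.487×10^-4 m²
4.487×10^-4 m² × (1 mm² / 1.000×10^-6 m²) = 448.7 mm²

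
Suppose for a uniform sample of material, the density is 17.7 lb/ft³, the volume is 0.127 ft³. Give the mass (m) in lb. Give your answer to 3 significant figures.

Rearranging ρ = m/V for m: m = ρV.
ρ = 17.7 lb/ft³ = 283.5 kg/m³; V = 0.127 ft³ = 0.003596 m³.
m = 1.020 kg
1.020 kg × (1 lb / 0.4536 kg) = 2.248 lb

2.25 lb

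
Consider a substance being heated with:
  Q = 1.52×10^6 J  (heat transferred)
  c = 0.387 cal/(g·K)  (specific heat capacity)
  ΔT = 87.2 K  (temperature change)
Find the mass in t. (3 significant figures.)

0.0108 t

Rearranging Q = m·c·ΔT for m: m = Q/(c·ΔT).
Q = 1.52×10^6 J; c = 0.387 cal/(g·K) = 1619 J/(kg·K); ΔT = 87.2 K.
m = 10.77 kg
10.77 kg × (1 t / 1000 kg) = 0.01077 t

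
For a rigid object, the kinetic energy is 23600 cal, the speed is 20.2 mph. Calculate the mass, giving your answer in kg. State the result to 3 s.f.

2420 kg

Rearranging KE = ½mv² for m: m = 2·KE/v².
KE = 23600 cal = 98742 J; v = 20.2 mph = 9.030 m/s.
m = 2422 kg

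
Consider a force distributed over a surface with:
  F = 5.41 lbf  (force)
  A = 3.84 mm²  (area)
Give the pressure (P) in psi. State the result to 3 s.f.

909 psi

Directly: P = F/A.
F = 5.41 lbf = 24.06 N; A = 3.84 mm² = 3.840×10^-6 m².
P = 6.267×10^6 Pa  (the unit combination reduces to kg/(m·s²) = Pa)
6.267×10^6 Pa × (1 psi / 6895 Pa) = 908.9 psi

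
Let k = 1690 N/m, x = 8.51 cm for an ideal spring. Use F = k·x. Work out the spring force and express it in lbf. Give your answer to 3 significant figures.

32.3 lbf

Directly: F = kx.
k = 1690 N/m; x = 8.51 cm = 0.08510 m.
F = 143.8 N  (the unit combination reduces to kg·m/s² = N)
143.8 N × (1 lbf / 4.448 N) = 32.33 lbf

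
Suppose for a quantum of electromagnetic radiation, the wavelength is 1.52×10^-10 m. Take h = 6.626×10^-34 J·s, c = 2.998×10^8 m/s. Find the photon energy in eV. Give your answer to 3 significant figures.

E is given directly by: E = hc/λ.
λ = 1.52×10^-10 m; h = 6.626×10^-34 J·s; c = 2.998×10^8 m/s.
E = 1.307×10^-15 J
1.307×10^-15 J × (1 eV / 1.602×10^-19 J) = 8157 eV

8160 eV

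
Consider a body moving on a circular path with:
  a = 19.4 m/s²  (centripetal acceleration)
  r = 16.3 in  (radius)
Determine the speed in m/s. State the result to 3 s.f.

2.83 m/s

Solving a = v²/r for v: v = √(a·r).
a = 19.4 m/s²; r = 16.3 in = 0.4140 m.
v = 2.834 m/s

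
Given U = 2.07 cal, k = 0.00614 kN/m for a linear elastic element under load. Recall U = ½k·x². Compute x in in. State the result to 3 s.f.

Rearranging: x = √(2U/k).
U = 2.07 cal = 8.661 J; k = 0.00614 kN/m = 6.140 N/m.
x = 1.680 m
1.680 m × (1 in / 0.02540 m) = 66.13 in

66.1 in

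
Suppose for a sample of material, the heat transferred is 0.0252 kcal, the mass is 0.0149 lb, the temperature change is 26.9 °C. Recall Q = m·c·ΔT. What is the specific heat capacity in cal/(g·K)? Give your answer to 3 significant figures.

0.139 cal/(g·K)

Solving Q = m·c·ΔT for c: c = Q/(m·ΔT).
Q = 0.0252 kcal = 105.4 J; m = 0.0149 lb = 0.006759 kg; ΔT = 26.9 °C = 26.90 K.
c = 579.9 J/(kg·K)
579.9 J/(kg·K) × (1 cal/(g·K) / 4184 J/(kg·K)) = 0.1386 cal/(g·K)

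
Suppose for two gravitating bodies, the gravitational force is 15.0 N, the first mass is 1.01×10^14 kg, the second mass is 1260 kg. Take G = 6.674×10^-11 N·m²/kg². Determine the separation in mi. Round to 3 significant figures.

0.468 mi

Rearranging: r = √(G·m₁m₂/F).
F = 15.0 N; m₁ = 1.01×10^14 kg; m₂ = 1260 kg; G = 6.674×10^-11 N·m²/kg².
r = 752.5 m
752.5 m × (1 mi / 1609 m) = 0.4676 mi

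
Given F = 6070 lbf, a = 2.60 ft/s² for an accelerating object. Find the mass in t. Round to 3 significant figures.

34.1 t

From Newton's second law: m = F/a.
F = 6070 lbf = 27001 N; a = 2.60 ft/s² = 0.7925 m/s².
m = 34071 kg
34071 kg × (1 t / 1000 kg) = 34.07 t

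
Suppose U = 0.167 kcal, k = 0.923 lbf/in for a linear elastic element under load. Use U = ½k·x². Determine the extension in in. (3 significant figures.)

Rearranging U = ½k·x² for x: x = √(2U/k).
U = 0.167 kcal = 698.7 J; k = 0.923 lbf/in = 161.6 N/m.
x = 2.940 m
2.940 m × (1 in / 0.02540 m) = 115.8 in

116 in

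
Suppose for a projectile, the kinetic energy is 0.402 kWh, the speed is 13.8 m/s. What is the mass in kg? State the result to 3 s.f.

Solving KE = ½mv² for m: m = 2·KE/v².
KE = 0.402 kWh = 1.447×10^6 J; v = 13.8 m/s.
m = 15198 kg

15200 kg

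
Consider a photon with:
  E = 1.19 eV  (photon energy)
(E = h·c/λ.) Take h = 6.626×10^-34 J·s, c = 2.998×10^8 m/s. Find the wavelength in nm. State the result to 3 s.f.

Rearranging: λ = hc/E.
E = 1.19 eV = 1.907×10^-19 J; h = 6.626×10^-34 J·s; c = 2.998×10^8 m/s.
λ = 1.042×10^-6 m
1.042×10^-6 m × (1 nm / 1.000×10^-9 m) = 1042 nm

1040 nm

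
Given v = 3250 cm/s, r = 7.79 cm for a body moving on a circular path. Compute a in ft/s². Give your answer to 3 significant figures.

44500 ft/s²

Directly: a = v²/r.
v = 3250 cm/s = 32.50 m/s; r = 7.79 cm = 0.07790 m.
a = 13559 m/s²
13559 m/s² × (1 ft/s² / 0.3048 m/s²) = 44485 ft/s²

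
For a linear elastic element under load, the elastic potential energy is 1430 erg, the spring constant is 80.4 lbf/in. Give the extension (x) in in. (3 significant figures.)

Rearranging: x = √(2U/k).
U = 1430 erg = 1.430×10^-4 J; k = 80.4 lbf/in = 14080 N/m.
x = 1.425×10^-4 m
1.425×10^-4 m × (1 in / 0.02540 m) = 0.005611 in

0.00561 in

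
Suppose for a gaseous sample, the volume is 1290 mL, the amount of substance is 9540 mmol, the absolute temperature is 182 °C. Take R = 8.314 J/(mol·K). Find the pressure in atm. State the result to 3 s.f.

276 atm

P is given directly by: P = nRT/V.
V = 1290 mL = 0.001290 m³; n = 9540 mmol = 9.540 mol; T = 182 °C = 455.1 K; R = 8.314 J/(mol·K).
P = 2.798×10^7 Pa  (the unit combination reduces to kg/(m·s²) = Pa)
2.798×10^7 Pa × (1 atm / 1.013×10^5 Pa) = 276.2 atm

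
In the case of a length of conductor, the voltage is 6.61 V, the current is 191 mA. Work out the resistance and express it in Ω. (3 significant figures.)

From Ohm's law: R = V/I.
V = 6.61 V; I = 191 mA = 0.1910 A.
R = 34.61 Ω

34.6 Ω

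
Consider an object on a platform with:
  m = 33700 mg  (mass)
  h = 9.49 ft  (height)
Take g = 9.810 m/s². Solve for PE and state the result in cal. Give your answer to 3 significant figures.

PE is given directly by: PE = mgh.
m = 33700 mg = 0.03370 kg; h = 9.49 ft = 2.893 m; g = 9.810 m/s².
PE = 0.9563 J
0.9563 J × (1 cal / 4.184 J) = 0.2286 cal

0.229 cal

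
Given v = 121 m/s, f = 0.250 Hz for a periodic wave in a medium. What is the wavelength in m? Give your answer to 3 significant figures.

484 m

Rearranging: λ = v/f.
v = 121 m/s; f = 0.250 Hz.
λ = 484.0 m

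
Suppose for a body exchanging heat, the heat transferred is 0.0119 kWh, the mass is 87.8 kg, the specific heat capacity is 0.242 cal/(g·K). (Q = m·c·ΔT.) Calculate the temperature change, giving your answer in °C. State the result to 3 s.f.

Rearranging: ΔT = Q/(m·c).
Q = 0.0119 kWh = 42840 J; m = 87.8 kg; c = 0.242 cal/(g·K) = 1013 J/(kg·K).
ΔT = 0.4819 K
Since 1 °C = 1 K, 0.4819 °C.

0.482 °C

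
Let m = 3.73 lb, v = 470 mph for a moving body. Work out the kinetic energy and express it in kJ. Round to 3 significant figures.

KE is given directly by: KE = ½mv².
m = 3.73 lb = 1.692 kg; v = 470 mph = 210.1 m/s.
KE = 37345 J  (the unit combination reduces to kg·m²/s² = J)
37345 J × (1 kJ / 1000 J) = 37.35 kJ

37.3 kJ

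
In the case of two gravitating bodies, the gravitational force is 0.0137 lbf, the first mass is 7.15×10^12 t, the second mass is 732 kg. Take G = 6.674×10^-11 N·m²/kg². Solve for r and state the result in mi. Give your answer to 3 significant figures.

From Newton's law of gravitation: r = √(G·m₁m₂/F).
F = 0.0137 lbf = 0.06094 N; m₁ = 7.15×10^12 t = 7.150×10^15 kg; m₂ = 732 kg; G = 6.674×10^-11 N·m²/kg².
r = 75709 m
75709 m × (1 mi / 1609 m) = 47.04 mi

47.0 mi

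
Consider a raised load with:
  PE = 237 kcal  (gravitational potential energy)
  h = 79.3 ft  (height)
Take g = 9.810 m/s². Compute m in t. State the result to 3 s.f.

4.18 t

Rearranging: m = PE/(g·h).
PE = 237 kcal = 9.916×10^5 J; h = 79.3 ft = 24.17 m; g = 9.810 m/s².
m = 4182 kg
4182 kg × (1 t / 1000 kg) = 4.182 t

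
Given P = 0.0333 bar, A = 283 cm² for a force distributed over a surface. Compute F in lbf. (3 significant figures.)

21.2 lbf

Rearranging P = F/A for F: F = P·A.
P = 0.0333 bar = 3330 Pa; A = 283 cm² = 0.02830 m².
F = 94.24 N  (the unit combination reduces to kg·m/s² = N)
94.24 N × (1 lbf / 4.448 N) = 21.19 lbf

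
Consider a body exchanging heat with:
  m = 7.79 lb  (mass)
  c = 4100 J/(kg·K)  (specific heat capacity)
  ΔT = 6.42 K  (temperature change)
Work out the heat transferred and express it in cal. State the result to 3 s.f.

22200 cal

Directly: Q = mcΔT.
m = 7.79 lb = 3.533 kg; c = 4100 J/(kg·K); ΔT = 6.42 K.
Q = 93008 J  (the unit combination reduces to kg·m²/s² = J)
93008 J × (1 cal / 4.184 J) = 22230 cal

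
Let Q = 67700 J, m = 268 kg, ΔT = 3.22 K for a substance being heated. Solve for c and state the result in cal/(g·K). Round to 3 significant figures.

Rearranging: c = Q/(m·ΔT).
Q = 67700 J; m = 268 kg; ΔT = 3.22 K.
c = 78.45 J/(kg·K)
78.45 J/(kg·K) × (1 cal/(g·K) / 4184 J/(kg·K)) = 0.01875 cal/(g·K)

0.0188 cal/(g·K)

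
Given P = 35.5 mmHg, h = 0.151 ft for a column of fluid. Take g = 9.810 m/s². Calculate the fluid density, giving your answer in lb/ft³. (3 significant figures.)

Solving P = ρ·g·h for ρ: ρ = P/(g·h).
P = 35.5 mmHg = 4733 Pa; h = 0.151 ft = 0.04602 m; g = 9.810 m/s².
ρ = 10483 kg/m³
10483 kg/m³ × (1 lb/ft³ / 16.02 kg/m³) = 654.4 lb/ft³

654 lb/ft³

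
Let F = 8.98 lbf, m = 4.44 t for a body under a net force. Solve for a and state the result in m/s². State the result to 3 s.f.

From Newton's second law: a = F/m.
F = 8.98 lbf = 39.95 N; m = 4.44 t = 4440 kg.
a = 0.008997 m/s²

0.00900 m/s²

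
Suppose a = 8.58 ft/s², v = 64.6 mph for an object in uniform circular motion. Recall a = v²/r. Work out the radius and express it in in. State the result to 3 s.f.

Rearranging a = v²/r for r: r = v²/a.
a = 8.58 ft/s² = 2.615 m/s²; v = 64.6 mph = 28.88 m/s.
r = 318.9 m
318.9 m × (1 in / 0.02540 m) = 12555 in

12600 in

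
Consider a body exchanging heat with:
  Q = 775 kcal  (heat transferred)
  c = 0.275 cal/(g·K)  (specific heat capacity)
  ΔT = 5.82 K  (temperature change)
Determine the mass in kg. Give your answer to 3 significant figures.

484 kg

Rearranging Q = m·c·ΔT for m: m = Q/(c·ΔT).
Q = 775 kcal = 3.243×10^6 J; c = 0.275 cal/(g·K) = 1151 J/(kg·K); ΔT = 5.82 K.
m = 484.2 kg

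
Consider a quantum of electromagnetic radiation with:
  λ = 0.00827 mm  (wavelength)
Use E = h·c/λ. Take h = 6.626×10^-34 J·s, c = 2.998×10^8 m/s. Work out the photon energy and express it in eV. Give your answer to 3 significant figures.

0.150 eV

E is given directly by: E = hc/λ.
λ = 0.00827 mm = 8.270×10^-6 m; h = 6.626×10^-34 J·s; c = 2.998×10^8 m/s.
E = 2.402×10^-20 J
2.402×10^-20 J × (1 eV / 1.602×10^-19 J) = 0.1499 eV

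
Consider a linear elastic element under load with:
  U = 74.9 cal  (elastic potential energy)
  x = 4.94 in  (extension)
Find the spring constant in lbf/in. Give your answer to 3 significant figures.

227 lbf/in

Rearranging: k = 2U/x².
U = 74.9 cal = 313.4 J; x = 4.94 in = 0.1255 m.
k = 39809 N/m
39809 N/m × (1 lbf/in / 175.1 N/m) = 227.3 lbf/in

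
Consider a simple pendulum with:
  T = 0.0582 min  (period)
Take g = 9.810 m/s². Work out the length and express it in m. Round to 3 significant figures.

Rearranging: L = g·(T/2π)².
T = 0.0582 min = 3.492 s; g = 9.810 m/s².
L = 3.030 m

3.03 m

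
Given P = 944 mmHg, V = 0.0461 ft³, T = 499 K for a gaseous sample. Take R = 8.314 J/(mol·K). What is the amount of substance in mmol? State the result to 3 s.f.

39.6 mmol

From the ideal-gas law: n = PV/(RT).
P = 944 mmHg = 1.259×10^5 Pa; V = 0.0461 ft³ = 0.001305 m³; T = 499 K; R = 8.314 J/(mol·K).
n = 0.03960 mol
0.03960 mol × (1 mmol / 0.001000 mol) = 39.60 mmol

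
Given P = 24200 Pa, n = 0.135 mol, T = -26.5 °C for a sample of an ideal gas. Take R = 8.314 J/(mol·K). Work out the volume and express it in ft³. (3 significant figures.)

0.404 ft³

Rearranging: V = nRT/P.
P = 24200 Pa; n = 0.135 mol; T = -26.5 °C = 246.6 K; R = 8.314 J/(mol·K).
V = 0.01144 m³
0.01144 m³ × (1 ft³ / 0.02832 m³) = 0.4040 ft³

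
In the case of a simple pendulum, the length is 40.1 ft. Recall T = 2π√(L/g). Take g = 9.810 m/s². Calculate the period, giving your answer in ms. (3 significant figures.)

7010 ms

T is given directly by: T = 2π√(L/g).
L = 40.1 ft = 12.22 m; g = 9.810 m/s².
T = 7.013 s
7.013 s × (1 ms / 0.001000 s) = 7013 ms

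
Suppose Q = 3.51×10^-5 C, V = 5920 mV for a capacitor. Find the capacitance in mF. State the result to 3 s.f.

C is given directly by: C = Q/V.
Q = 3.51×10^-5 C; V = 5920 mV = 5.920 V.
C = 5.929×10^-6 F
5.929×10^-6 F × (1 mF / 0.001000 F) = 0.005929 mF

0.00593 mF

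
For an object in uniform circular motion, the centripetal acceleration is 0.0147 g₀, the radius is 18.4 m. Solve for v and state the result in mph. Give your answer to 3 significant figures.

Rearranging: v = √(a·r).
a = 0.0147 g₀ = 0.1442 m/s²; r = 18.4 m.
v = 1.629 m/s
1.629 m/s × (1 mph / 0.4470 m/s) = 3.643 mph

3.64 mph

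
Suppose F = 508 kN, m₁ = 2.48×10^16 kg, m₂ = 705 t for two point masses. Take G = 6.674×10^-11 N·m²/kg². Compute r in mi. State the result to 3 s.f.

0.942 mi

Rearranging F = G·m₁·m₂/r² for r: r = √(G·m₁m₂/F).
F = 508 kN = 5.080×10^5 N; m₁ = 2.48×10^16 kg; m₂ = 705 t = 7.050×10^5 kg; G = 6.674×10^-11 N·m²/kg².
r = 1516 m
1516 m × (1 mi / 1609 m) = 0.9417 mi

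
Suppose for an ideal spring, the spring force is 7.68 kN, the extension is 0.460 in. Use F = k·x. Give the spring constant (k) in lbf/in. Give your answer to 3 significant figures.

3750 lbf/in

Solving F = k·x for k: k = F/x.
F = 7.68 kN = 7680 N; x = 0.460 in = 0.01168 m.
k = 6.573×10^5 N/m
6.573×10^5 N/m × (1 lbf/in / 175.1 N/m) = 3753 lbf/in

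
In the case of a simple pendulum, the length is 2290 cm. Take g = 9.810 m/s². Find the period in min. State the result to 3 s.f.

0.160 min

T is given directly by: T = 2π√(L/g).
L = 2290 cm = 22.90 m; g = 9.810 m/s².
T = 9.600 s
9.600 s × (1 min / 60.00 s) = 0.1600 min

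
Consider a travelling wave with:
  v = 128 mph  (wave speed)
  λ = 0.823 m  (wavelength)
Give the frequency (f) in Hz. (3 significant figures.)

69.5 Hz

Solving v = f·λ for f: f = v/λ.
v = 128 mph = 57.22 m/s; λ = 0.823 m.
f = 69.53 Hz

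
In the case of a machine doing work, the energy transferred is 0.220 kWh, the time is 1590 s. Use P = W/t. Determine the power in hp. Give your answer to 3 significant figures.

Directly: P = W/t.
W = 0.220 kWh = 7.920×10^5 J; t = 1590 s.
P = 498.1 W  (the unit combination reduces to kg·m²/s³ = W)
498.1 W × (1 hp / 745.7 W) = 0.6680 hp

0.668 hp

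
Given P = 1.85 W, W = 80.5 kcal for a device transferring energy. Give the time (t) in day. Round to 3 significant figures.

Rearranging: t = W/P.
P = 1.85 W; W = 80.5 kcal = 3.368×10^5 J.
t = 1.821×10^5 s
1.821×10^5 s × (1 day / 86400 s) = 2.107 day

2.11 day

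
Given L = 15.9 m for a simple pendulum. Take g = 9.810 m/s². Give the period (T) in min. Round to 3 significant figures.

0.133 min

Directly: T = 2π√(L/g).
L = 15.9 m; g = 9.810 m/s².
T = 7.999 s
7.999 s × (1 min / 60.00 s) = 0.1333 min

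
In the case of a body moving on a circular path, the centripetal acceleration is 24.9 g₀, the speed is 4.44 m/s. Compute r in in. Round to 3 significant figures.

3.18 in

Rearranging a = v²/r for r: r = v²/a.
a = 24.9 g₀ = 244.2 m/s²; v = 4.44 m/s.
r = 0.08073 m
0.08073 m × (1 in / 0.02540 m) = 3.178 in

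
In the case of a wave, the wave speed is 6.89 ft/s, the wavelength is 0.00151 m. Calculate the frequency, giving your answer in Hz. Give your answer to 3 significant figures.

1390 Hz

Rearranging v = f·λ for f: f = v/λ.
v = 6.89 ft/s = 2.100 m/s; λ = 0.00151 m.
f = 1391 Hz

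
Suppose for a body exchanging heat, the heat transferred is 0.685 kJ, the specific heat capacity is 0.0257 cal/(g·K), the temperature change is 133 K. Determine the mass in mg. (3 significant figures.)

47900 mg

Solving Q = m·c·ΔT for m: m = Q/(c·ΔT).
Q = 0.685 kJ = 685.0 J; c = 0.0257 cal/(g·K) = 107.5 J/(kg·K); ΔT = 133 K.
m = 0.04790 kg
0.04790 kg × (1 mg / 1.000×10^-6 kg) = 47898 mg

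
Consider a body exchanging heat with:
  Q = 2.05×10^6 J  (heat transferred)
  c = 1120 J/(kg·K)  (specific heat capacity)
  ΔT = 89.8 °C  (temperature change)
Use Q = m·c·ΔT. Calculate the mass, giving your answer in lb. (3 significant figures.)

44.9 lb

Rearranging Q = m·c·ΔT for m: m = Q/(c·ΔT).
Q = 2.05×10^6 J; c = 1120 J/(kg·K); ΔT = 89.8 °C = 89.80 K.
m = 20.38 kg
20.38 kg × (1 lb / 0.4536 kg) = 44.94 lb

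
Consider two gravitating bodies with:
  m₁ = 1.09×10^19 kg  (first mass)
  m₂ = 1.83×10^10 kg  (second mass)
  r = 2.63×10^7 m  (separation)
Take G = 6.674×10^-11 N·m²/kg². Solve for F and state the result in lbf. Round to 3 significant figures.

From Newton's law of gravitation: F = Gm₁m₂/r².
m₁ = 1.09×10^19 kg; m₂ = 1.83×10^10 kg; r = 2.63×10^7 m; G = 6.674×10^-11 N·m²/kg².
F = 19247 N
19247 N × (1 lbf / 4.448 N) = 4327 lbf

4330 lbf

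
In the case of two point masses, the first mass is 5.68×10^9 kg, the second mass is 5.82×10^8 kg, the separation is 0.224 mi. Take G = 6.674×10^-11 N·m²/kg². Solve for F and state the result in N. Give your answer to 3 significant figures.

1700 N

Directly: F = Gm₁m₂/r².
m₁ = 5.68×10^9 kg; m₂ = 5.82×10^8 kg; r = 0.224 mi = 360.5 m; G = 6.674×10^-11 N·m²/kg².
F = 1698 N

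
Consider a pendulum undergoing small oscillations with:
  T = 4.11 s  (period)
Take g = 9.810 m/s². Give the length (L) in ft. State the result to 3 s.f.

13.8 ft

Rearranging T = 2π√(L/g) for L: L = g·(T/2π)².
T = 4.11 s; g = 9.810 m/s².
L = 4.198 m
4.198 m × (1 ft / 0.3048 m) = 13.77 ft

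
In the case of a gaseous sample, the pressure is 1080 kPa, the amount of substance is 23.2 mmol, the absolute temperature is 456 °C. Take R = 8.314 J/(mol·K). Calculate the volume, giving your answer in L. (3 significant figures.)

0.130 L

From the ideal-gas law: V = nRT/P.
P = 1080 kPa = 1.080×10^6 Pa; n = 23.2 mmol = 0.02320 mol; T = 456 °C = 729.1 K; R = 8.314 J/(mol·K).
V = 1.302×10^-4 m³
1.302×10^-4 m³ × (1 L / 0.001000 m³) = 0.1302 L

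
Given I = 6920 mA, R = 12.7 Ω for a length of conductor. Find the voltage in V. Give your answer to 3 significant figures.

87.9 V

From Ohm's law: V = IR.
I = 6920 mA = 6.920 A; R = 12.7 Ω.
V = 87.88 V  (the unit combination reduces to kg·m²/(A·s³) = V)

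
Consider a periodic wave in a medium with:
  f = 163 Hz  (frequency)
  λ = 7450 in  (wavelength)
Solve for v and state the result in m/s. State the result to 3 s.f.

30800 m/s

v is given directly by: v = fλ.
f = 163 Hz; λ = 7450 in = 189.2 m.
v = 30844 m/s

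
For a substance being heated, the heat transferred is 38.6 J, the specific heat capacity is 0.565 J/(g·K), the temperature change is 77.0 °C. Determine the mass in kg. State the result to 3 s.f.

Solving Q = m·c·ΔT for m: m = Q/(c·ΔT).
Q = 38.6 J; c = 0.565 J/(g·K) = 565.0 J/(kg·K); ΔT = 77.0 °C = 77.00 K.
m = 8.873×10^-4 kg

8.87×10^-4 kg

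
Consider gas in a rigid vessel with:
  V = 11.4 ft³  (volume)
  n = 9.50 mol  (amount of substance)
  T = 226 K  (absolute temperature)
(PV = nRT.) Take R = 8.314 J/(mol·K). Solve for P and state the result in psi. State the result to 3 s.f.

8.02 psi

From the ideal-gas law: P = nRT/V.
V = 11.4 ft³ = 0.3228 m³; n = 9.50 mol; T = 226 K; R = 8.314 J/(mol·K).
P = 55296 Pa  (the unit combination reduces to kg/(m·s²) = Pa)
55296 Pa × (1 psi / 6895 Pa) = 8.020 psi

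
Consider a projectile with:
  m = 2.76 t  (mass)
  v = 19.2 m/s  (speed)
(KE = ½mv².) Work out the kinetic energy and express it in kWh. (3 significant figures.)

Directly: KE = ½mv².
m = 2.76 t = 2760 kg; v = 19.2 m/s.
KE = 5.087×10^5 J
5.087×10^5 J × (1 kWh / 3.600×10^6 J) = 0.1413 kWh

0.141 kWh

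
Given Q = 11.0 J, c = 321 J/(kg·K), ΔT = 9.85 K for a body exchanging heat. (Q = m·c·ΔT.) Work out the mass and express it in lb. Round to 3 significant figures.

0.00767 lb

Rearranging: m = Q/(c·ΔT).
Q = 11.0 J; c = 321 J/(kg·K); ΔT = 9.85 K.
m = 0.003479 kg
0.003479 kg × (1 lb / 0.4536 kg) = 0.007670 lb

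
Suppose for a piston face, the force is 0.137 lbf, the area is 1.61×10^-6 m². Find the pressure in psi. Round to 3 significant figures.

P is given directly by: P = F/A.
F = 0.137 lbf = 0.6094 N; A = 1.61×10^-6 m².
P = 3.785×10^5 Pa
3.785×10^5 Pa × (1 psi / 6895 Pa) = 54.90 psi

54.9 psi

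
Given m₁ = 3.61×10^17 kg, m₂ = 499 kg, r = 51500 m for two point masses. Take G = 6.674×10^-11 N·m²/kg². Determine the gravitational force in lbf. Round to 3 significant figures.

1.02 lbf

From Newton's law of gravitation: F = Gm₁m₂/r².
m₁ = 3.61×10^17 kg; m₂ = 499 kg; r = 51500 m; G = 6.674×10^-11 N·m²/kg².
F = 4.533 N
4.533 N × (1 lbf / 4.448 N) = 1.019 lbf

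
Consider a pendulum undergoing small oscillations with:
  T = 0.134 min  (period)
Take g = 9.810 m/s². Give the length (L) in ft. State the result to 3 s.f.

Rearranging T = 2π√(L/g) for L: L = g·(T/2π)².
T = 0.134 min = 8.040 s; g = 9.810 m/s².
L = 16.06 m
16.06 m × (1 ft / 0.3048 m) = 52.70 ft

52.7 ft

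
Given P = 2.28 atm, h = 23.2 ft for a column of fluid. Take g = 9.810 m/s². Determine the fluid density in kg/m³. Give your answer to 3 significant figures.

Rearranging: ρ = P/(g·h).
P = 2.28 atm = 2.310×10^5 Pa; h = 23.2 ft = 7.071 m; g = 9.810 m/s².
ρ = 3330 kg/m³

3330 kg/m³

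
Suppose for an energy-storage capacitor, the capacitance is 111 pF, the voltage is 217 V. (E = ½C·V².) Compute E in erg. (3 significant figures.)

26.1 erg

E is given directly by: E = ½CV².
C = 111 pF = 1.110×10^-10 F; V = 217 V.
E = 2.613×10^-6 J
2.613×10^-6 J × (1 erg / 1.000×10^-7 J) = 26.13 erg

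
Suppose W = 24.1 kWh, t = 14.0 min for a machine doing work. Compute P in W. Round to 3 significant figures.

1.03×10^5 W

Directly: P = W/t.
W = 24.1 kWh = 8.676×10^7 J; t = 14.0 min = 840.0 s.
P = 1.033×10^5 W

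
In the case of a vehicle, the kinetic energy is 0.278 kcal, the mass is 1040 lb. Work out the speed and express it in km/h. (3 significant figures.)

Rearranging: v = √(2·KE/m).
KE = 0.278 kcal = 1163 J; m = 1040 lb = 471.7 kg.
v = 2.221 m/s
2.221 m/s × (1 km/h / 0.2778 m/s) = 7.994 km/h

7.99 km/h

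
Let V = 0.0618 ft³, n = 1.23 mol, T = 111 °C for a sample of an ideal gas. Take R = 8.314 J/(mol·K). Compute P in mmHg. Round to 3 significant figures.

16800 mmHg

Directly: P = nRT/V.
V = 0.0618 ft³ = 0.001750 m³; n = 1.23 mol; T = 111 °C = 384.1 K; R = 8.314 J/(mol·K).
P = 2.245×10^6 Pa
2.245×10^6 Pa × (1 mmHg / 133.3 Pa) = 16838 mmHg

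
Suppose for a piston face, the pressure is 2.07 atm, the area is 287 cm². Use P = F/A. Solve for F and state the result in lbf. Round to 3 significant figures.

1350 lbf

Rearranging P = F/A for F: F = P·A.
P = 2.07 atm = 2.097×10^5 Pa; A = 287 cm² = 0.02870 m².
F = 6020 N  (the unit combination reduces to kg·m/s² = N)
6020 N × (1 lbf / 4.448 N) = 1353 lbf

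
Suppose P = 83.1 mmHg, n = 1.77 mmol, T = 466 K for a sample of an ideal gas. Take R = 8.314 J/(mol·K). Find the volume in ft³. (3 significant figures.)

0.0219 ft³

From the ideal-gas law: V = nRT/P.
P = 83.1 mmHg = 11079 Pa; n = 1.77 mmol = 0.001770 mol; T = 466 K; R = 8.314 J/(mol·K).
V = 6.190×10^-4 m³
6.190×10^-4 m³ × (1 ft³ / 0.02832 m³) = 0.02186 ft³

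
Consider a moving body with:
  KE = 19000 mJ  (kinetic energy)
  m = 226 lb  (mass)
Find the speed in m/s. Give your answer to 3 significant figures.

0.609 m/s

Rearranging: v = √(2·KE/m).
KE = 19000 mJ = 19.00 J; m = 226 lb = 102.5 kg.
v = 0.6088 m/s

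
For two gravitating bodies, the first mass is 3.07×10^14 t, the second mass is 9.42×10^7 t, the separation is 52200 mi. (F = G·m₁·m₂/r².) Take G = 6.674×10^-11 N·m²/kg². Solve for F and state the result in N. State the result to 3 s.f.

Directly: F = Gm₁m₂/r².
m₁ = 3.07×10^14 t = 3.070×10^17 kg; m₂ = 9.42×10^7 t = 9.420×10^10 kg; r = 52200 mi = 8.401×10^7 m; G = 6.674×10^-11 N·m²/kg².
F = 273.5 N

273 N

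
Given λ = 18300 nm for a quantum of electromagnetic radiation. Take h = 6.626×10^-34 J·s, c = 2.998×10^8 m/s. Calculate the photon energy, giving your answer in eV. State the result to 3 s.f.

E is given directly by: E = hc/λ.
λ = 18300 nm = 1.830×10^-5 m; h = 6.626×10^-34 J·s; c = 2.998×10^8 m/s.
E = 1.086×10^-20 J
1.086×10^-20 J × (1 eV / 1.602×10^-19 J) = 0.06775 eV

0.0678 eV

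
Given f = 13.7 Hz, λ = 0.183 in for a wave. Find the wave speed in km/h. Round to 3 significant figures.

Directly: v = fλ.
f = 13.7 Hz; λ = 0.183 in = 0.004648 m.
v = 0.06368 m/s
0.06368 m/s × (1 km/h / 0.2778 m/s) = 0.2292 km/h

0.229 km/h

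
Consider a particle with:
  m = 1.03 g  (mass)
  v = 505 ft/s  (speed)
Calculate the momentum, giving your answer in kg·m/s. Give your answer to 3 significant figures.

0.159 kg·m/s

p is given directly by: p = mv.
m = 1.03 g = 0.001030 kg; v = 505 ft/s = 153.9 m/s.
p = 0.1585 kg·m/s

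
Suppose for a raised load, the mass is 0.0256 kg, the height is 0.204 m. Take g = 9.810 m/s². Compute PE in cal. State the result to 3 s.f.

0.0122 cal

Directly: PE = mgh.
m = 0.0256 kg; h = 0.204 m; g = 9.810 m/s².
PE = 0.05123 J  (the unit combination reduces to kg·m²/s² = J)
0.05123 J × (1 cal / 4.184 J) = 0.01224 cal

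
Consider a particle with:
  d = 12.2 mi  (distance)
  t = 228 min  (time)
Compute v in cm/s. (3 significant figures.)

144 cm/s

Directly: v = d/t.
d = 12.2 mi = 19634 m; t = 228 min = 13680 s.
v = 1.435 m/s
1.435 m/s × (1 cm/s / 0.01000 m/s) = 143.5 cm/s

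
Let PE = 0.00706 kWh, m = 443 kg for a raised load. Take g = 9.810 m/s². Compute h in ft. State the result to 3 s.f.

19.2 ft

Solving PE = m·g·h for h: h = PE/(m·g).
PE = 0.00706 kWh = 25416 J; m = 443 kg; g = 9.810 m/s².
h = 5.848 m
5.848 m × (1 ft / 0.3048 m) = 19.19 ft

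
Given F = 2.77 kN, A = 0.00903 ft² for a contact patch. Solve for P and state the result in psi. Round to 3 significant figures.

479 psi

Directly: P = F/A.
F = 2.77 kN = 2770 N; A = 0.00903 ft² = 8.389×10^-4 m².
P = 3.302×10^6 Pa
3.302×10^6 Pa × (1 psi / 6895 Pa) = 478.9 psi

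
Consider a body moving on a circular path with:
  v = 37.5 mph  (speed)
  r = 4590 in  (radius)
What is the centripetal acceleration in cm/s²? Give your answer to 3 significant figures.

241 cm/s²

Directly: a = v²/r.
v = 37.5 mph = 16.76 m/s; r = 4590 in = 116.6 m.
a = 2.411 m/s²
2.411 m/s² × (1 cm/s² / 0.01000 m/s²) = 241.1 cm/s²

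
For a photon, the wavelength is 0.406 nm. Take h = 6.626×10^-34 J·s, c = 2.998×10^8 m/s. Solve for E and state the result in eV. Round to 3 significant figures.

E is given directly by: E = hc/λ.
λ = 0.406 nm = 4.060×10^-10 m; h = 6.626×10^-34 J·s; c = 2.998×10^8 m/s.
E = 4.893×10^-16 J  (the unit combination reduces to kg·m²/s² = J)
4.893×10^-16 J × (1 eV / 1.602×10^-19 J) = 3054 eV

3050 eV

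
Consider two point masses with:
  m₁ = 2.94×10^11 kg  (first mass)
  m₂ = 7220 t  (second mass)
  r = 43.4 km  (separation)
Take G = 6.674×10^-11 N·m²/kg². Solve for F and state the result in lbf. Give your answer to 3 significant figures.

From Newton's law of gravitation: F = Gm₁m₂/r².
m₁ = 2.94×10^11 kg; m₂ = 7220 t = 7.220×10^6 kg; r = 43.4 km = 43400 m; G = 6.674×10^-11 N·m²/kg².
F = 0.07521 N
0.07521 N × (1 lbf / 4.448 N) = 0.01691 lbf

0.0169 lbf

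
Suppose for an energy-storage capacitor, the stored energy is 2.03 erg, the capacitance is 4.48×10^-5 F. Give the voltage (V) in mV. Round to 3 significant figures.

Solving E = ½C·V² for V: V = √(2E/C).
E = 2.03 erg = 2.030×10^-7 J; C = 4.48×10^-5 F.
V = 0.09520 V
0.09520 V × (1 mV / 0.001000 V) = 95.20 mV

95.2 mV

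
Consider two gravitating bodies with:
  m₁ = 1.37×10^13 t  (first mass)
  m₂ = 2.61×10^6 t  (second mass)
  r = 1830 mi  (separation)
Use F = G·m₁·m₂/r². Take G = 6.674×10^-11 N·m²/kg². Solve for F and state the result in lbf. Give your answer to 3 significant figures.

61.9 lbf

F is given directly by: F = Gm₁m₂/r².
m₁ = 1.37×10^13 t = 1.370×10^16 kg; m₂ = 2.61×10^6 t = 2.610×10^9 kg; r = 1830 mi = 2.945×10^6 m; G = 6.674×10^-11 N·m²/kg².
F = 275.1 N
275.1 N × (1 lbf / 4.448 N) = 61.85 lbf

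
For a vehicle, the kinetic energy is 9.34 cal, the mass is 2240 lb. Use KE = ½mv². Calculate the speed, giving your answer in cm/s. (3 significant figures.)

27.7 cm/s

Solving KE = ½mv² for v: v = √(2·KE/m).
KE = 9.34 cal = 39.08 J; m = 2240 lb = 1016 kg.
v = 0.2773 m/s
0.2773 m/s × (1 cm/s / 0.01000 m/s) = 27.73 cm/s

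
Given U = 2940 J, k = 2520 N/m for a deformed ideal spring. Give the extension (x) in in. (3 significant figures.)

60.1 in

Rearranging U = ½k·x² for x: x = √(2U/k).
U = 2940 J; k = 2520 N/m.
x = 1.528 m
1.528 m × (1 in / 0.02540 m) = 60.14 in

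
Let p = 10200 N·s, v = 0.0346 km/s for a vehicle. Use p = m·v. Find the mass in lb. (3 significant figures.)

650 lb

Solving p = m·v for m: m = p/v.
p = 10200 N·s = 10200 kg·m/s; v = 0.0346 km/s = 34.60 m/s.
m = 294.8 kg
294.8 kg × (1 lb / 0.4536 kg) = 649.9 lb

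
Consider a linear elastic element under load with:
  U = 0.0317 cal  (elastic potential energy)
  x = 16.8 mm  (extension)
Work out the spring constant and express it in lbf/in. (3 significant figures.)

Solving U = ½k·x² for k: k = 2U/x².
U = 0.0317 cal = 0.1326 J; x = 16.8 mm = 0.01680 m.
k = 939.9 N/m
939.9 N/m × (1 lbf/in / 175.1 N/m) = 5.367 lbf/in

5.37 lbf/in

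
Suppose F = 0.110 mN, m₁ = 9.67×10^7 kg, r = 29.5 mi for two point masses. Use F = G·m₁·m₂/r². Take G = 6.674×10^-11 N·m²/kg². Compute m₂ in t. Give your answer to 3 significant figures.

Rearranging: m₂ = F·r²/(G·m₁).
F = 0.110 mN = 1.100×10^-4 N; m₁ = 9.67×10^7 kg; r = 29.5 mi = 47476 m; G = 6.674×10^-11 N·m²/kg².
m₂ = 3.842×10^7 kg
3.842×10^7 kg × (1 t / 1000 kg) = 38417 t

38400 t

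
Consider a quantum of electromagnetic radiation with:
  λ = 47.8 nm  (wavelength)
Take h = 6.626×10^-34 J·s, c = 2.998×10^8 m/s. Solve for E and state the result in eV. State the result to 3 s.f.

25.9 eV

E is given directly by: E = hc/λ.
λ = 47.8 nm = 4.780×10^-8 m; h = 6.626×10^-34 J·s; c = 2.998×10^8 m/s.
E = 4.156×10^-18 J
4.156×10^-18 J × (1 eV / 1.602×10^-19 J) = 25.94 eV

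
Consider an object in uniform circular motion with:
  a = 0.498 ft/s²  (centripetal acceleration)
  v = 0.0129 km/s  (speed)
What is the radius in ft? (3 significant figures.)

Solving a = v²/r for r: r = v²/a.
a = 0.498 ft/s² = 0.1518 m/s²; v = 0.0129 km/s = 12.90 m/s.
r = 1096 m
1096 m × (1 ft / 0.3048 m) = 3597 ft

3600 ft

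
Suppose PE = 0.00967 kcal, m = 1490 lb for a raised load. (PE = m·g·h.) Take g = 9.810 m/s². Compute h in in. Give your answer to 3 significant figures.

Rearranging PE = m·g·h for h: h = PE/(m·g).
PE = 0.00967 kcal = 40.46 J; m = 1490 lb = 675.9 kg; g = 9.810 m/s².
h = 0.006102 m
0.006102 m × (1 in / 0.02540 m) = 0.2403 in

0.240 in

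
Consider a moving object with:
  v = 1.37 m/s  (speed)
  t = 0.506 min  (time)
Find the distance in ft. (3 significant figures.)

Solving v = d/t for d: d = v·t.
v = 1.37 m/s; t = 0.506 min = 30.36 s.
d = 41.59 m
41.59 m × (1 ft / 0.3048 m) = 136.5 ft

136 ft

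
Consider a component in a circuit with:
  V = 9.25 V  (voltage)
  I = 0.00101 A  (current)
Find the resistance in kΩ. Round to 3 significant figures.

Solving V = I·R for R: R = V/I.
V = 9.25 V; I = 0.00101 A.
R = 9158 Ω
9158 Ω × (1 kΩ / 1000 Ω) = 9.158 kΩ

9.16 kΩ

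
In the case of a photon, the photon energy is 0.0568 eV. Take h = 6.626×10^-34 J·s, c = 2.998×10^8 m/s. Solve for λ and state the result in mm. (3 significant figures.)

Rearranging E = h·c/λ for λ: λ = hc/E.
E = 0.0568 eV = 9.100×10^-21 J; h = 6.626×10^-34 J·s; c = 2.998×10^8 m/s.
λ = 2.183×10^-5 m
2.183×10^-5 m × (1 mm / 0.001000 m) = 0.02183 mm

0.0218 mm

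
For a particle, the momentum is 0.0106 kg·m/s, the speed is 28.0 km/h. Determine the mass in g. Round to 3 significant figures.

1.36 g

Rearranging: m = p/v.
p = 0.0106 kg·m/s; v = 28.0 km/h = 7.778 m/s.
m = 0.001363 kg
0.001363 kg × (1 g / 0.001000 kg) = 1.363 g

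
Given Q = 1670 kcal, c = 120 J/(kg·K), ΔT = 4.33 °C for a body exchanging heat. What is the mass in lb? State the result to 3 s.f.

29600 lb

Solving Q = m·c·ΔT for m: m = Q/(c·ΔT).
Q = 1670 kcal = 6.987×10^6 J; c = 120 J/(kg·K); ΔT = 4.33 °C = 4.330 K.
m = 13447 kg
13447 kg × (1 lb / 0.4536 kg) = 29646 lb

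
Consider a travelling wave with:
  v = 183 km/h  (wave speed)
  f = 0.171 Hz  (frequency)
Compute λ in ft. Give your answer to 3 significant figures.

Rearranging v = f·λ for λ: λ = v/f.
v = 183 km/h = 50.83 m/s; f = 0.171 Hz.
λ = 297.3 m
297.3 m × (1 ft / 0.3048 m) = 975.3 ft

975 ft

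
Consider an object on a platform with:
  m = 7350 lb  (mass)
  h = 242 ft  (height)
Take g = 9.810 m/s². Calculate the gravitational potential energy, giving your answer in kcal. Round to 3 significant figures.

577 kcal

PE is given directly by: PE = mgh.
m = 7350 lb = 3334 kg; h = 242 ft = 73.76 m; g = 9.810 m/s².
PE = 2.412×10^6 J  (the unit combination reduces to kg·m²/s² = J)
2.412×10^6 J × (1 kcal / 4184 J) = 576.6 kcal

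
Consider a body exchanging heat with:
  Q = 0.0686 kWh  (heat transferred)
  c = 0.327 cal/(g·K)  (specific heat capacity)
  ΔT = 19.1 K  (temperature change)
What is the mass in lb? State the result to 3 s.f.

20.8 lb

Rearranging Q = m·c·ΔT for m: m = Q/(c·ΔT).
Q = 0.0686 kWh = 2.470×10^5 J; c = 0.327 cal/(g·K) = 1368 J/(kg·K); ΔT = 19.1 K.
m = 9.450 kg
9.450 kg × (1 lb / 0.4536 kg) = 20.83 lb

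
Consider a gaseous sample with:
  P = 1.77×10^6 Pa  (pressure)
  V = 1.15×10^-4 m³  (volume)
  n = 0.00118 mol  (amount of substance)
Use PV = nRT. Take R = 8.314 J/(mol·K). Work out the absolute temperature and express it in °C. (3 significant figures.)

From the ideal-gas law: T = PV/(nR).
P = 1.77×10^6 Pa; V = 1.15×10^-4 m³; n = 0.00118 mol; R = 8.314 J/(mol·K).
T = 20748 K
20748 K − 273.15 = 20475 °C

20500 °C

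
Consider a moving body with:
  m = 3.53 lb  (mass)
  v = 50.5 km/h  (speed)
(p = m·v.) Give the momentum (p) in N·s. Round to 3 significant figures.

22.5 N·s

Directly: p = mv.
m = 3.53 lb = 1.601 kg; v = 50.5 km/h = 14.03 m/s.
p = 22.46 kg·m/s
Since 1 N·s = 1 kg·m/s, 22.46 N·s.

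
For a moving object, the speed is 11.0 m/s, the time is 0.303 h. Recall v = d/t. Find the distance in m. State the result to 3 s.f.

12000 m

Solving v = d/t for d: d = v·t.
v = 11.0 m/s; t = 0.303 h = 1091 s.
d = 11999 m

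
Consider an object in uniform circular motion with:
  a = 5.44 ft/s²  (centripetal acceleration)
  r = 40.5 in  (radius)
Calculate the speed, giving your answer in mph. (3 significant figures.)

Solving a = v²/r for v: v = √(a·r).
a = 5.44 ft/s² = 1.658 m/s²; r = 40.5 in = 1.029 m.
v = 1.306 m/s
1.306 m/s × (1 mph / 0.4470 m/s) = 2.921 mph

2.92 mph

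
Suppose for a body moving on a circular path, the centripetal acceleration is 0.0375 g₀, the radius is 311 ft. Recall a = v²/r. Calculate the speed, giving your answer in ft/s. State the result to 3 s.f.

19.4 ft/s

Solving a = v²/r for v: v = √(a·r).
a = 0.0375 g₀ = 0.3677 m/s²; r = 311 ft = 94.79 m.
v = 5.904 m/s
5.904 m/s × (1 ft/s / 0.3048 m/s) = 19.37 ft/s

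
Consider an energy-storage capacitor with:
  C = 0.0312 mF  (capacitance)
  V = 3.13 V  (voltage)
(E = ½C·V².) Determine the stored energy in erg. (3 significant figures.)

E is given directly by: E = ½CV².
C = 0.0312 mF = 3.120×10^-5 F; V = 3.13 V.
E = 1.528×10^-4 J
1.528×10^-4 J × (1 erg / 1.000×10^-7 J) = 1528 erg

1530 erg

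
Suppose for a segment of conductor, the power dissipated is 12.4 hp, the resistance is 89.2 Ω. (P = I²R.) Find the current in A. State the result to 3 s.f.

10.2 A

Rearranging: I = √(P/R).
P = 12.4 hp = 9247 W; R = 89.2 Ω.
I = 10.18 A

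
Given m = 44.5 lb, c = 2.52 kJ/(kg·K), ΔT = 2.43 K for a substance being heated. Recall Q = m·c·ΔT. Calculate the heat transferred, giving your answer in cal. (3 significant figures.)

Q is given directly by: Q = mcΔT.
m = 44.5 lb = 20.18 kg; c = 2.52 kJ/(kg·K) = 2520 J/(kg·K); ΔT = 2.43 K.
Q = 1.236×10^5 J  (the unit combination reduces to kg·m²/s² = J)
1.236×10^5 J × (1 cal / 4.184 J) = 29542 cal

29500 cal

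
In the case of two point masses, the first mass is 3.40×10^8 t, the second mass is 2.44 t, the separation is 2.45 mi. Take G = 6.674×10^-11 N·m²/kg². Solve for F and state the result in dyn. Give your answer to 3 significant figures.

356 dyn

Directly: F = Gm₁m₂/r².
m₁ = 3.40×10^8 t = 3.400×10^11 kg; m₂ = 2.44 t = 2440 kg; r = 2.45 mi = 3943 m; G = 6.674×10^-11 N·m²/kg².
F = 0.003561 N
0.003561 N × (1 dyn / 1.000×10^-5 N) = 356.1 dyn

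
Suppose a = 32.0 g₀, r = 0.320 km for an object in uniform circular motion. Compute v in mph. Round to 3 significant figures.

Solving a = v²/r for v: v = √(a·r).
a = 32.0 g₀ = 313.8 m/s²; r = 0.320 km = 320.0 m.
v = 316.9 m/s
316.9 m/s × (1 mph / 0.4470 m/s) = 708.9 mph

709 mph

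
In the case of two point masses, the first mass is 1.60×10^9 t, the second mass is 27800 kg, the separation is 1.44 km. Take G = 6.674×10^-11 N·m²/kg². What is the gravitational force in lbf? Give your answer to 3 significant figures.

Directly: F = Gm₁m₂/r².
m₁ = 1.60×10^9 t = 1.600×10^12 kg; m₂ = 27800 kg; r = 1.44 km = 1440 m; G = 6.674×10^-11 N·m²/kg².
F = 1.432 N
1.432 N × (1 lbf / 4.448 N) = 0.3218 lbf

0.322 lbf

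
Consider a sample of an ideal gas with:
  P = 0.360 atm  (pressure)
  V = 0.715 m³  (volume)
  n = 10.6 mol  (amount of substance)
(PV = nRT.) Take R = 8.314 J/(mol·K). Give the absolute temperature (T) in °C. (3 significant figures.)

Rearranging PV = nRT for T: T = PV/(nR).
P = 0.360 atm = 36477 Pa; V = 0.715 m³; n = 10.6 mol; R = 8.314 J/(mol·K).
T = 295.9 K
295.9 K − 273.15 = 22.79 °C

22.8 °C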